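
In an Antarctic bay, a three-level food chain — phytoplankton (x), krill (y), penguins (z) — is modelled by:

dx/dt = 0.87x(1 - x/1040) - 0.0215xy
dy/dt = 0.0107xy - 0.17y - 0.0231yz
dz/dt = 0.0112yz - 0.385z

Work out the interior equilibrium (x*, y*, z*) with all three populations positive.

From dz/dt = 0: 0.0112y* = 0.385, so y* = 34.4.
From dx/dt = 0: 0.87(1 - x*/1040) = 0.0215·34.4, giving x* = 1040·(1 - 0.849) = 157.
From dy/dt = 0: 0.0107·157 - 0.17 = 0.0231z*, so z* = 1.5/0.0231 = 65.1.

x* ≈ 157, y* ≈ 34.4, z* ≈ 65.1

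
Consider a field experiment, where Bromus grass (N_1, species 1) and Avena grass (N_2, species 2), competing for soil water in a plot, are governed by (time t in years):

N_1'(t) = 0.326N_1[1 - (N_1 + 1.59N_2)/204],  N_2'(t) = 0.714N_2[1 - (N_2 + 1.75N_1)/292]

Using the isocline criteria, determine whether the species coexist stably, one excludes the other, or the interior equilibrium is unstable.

unstable coexistence (outcome depends on initial conditions)

Compare the nullcline intercepts: K1/α12 = 204/1.59 = 128 < K2 = 292; K2/α21 = 292/1.75 = 167 < K1 = 204.
Since both are reversed, neither can invade when rare; the interior point is a saddle.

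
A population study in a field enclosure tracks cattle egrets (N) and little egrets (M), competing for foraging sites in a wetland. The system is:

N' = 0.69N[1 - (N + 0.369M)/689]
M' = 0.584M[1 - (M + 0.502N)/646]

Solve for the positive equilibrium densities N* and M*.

Setting both brackets to zero gives the nullclines N + 0.369M = 689 and 0.502N + M = 646.
Substituting M = 646 - 0.502N into the first: N(1 - 0.369·0.502) = 689 - 0.369·646.
So N* = 451/0.815 = 553, and then M* = 646 - 0.502·553 = 368.

N* ≈ 553, M* ≈ 368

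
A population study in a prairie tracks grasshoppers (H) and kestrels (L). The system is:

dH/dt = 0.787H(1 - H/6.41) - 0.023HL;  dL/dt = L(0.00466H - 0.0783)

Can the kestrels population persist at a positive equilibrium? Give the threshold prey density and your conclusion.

Threshold H = 16.8; K < 16.8, so no, the predator goes extinct.

The predator equation gives dL/dt > 0 only when H > 0.0783/0.00466 = 16.8.
Without the predator, H → K = 6.41. Since 6.41 < 16.8, the predator cannot invade.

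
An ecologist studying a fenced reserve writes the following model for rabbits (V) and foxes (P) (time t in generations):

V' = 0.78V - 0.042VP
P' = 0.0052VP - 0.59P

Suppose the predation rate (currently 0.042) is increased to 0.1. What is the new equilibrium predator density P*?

P* ≈ 7.8

At the interior fixed point, setting dV/dt = 0 with V > 0 fixes P* = (prey growth rate)/(VP coefficient) — independent of the other coefficients.
With the change, P* = 0.78/0.1 = 7.8; it falls from 18.6.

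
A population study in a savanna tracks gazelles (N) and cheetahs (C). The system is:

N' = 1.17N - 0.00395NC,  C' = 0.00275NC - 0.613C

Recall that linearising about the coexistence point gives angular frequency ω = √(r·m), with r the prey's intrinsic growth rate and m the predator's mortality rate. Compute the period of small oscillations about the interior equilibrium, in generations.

T ≈ 7.42 generations

Here r = 1.17 and m = 0.613, so r·m = 0.717.
ω = √0.717 = 0.847 per generation, hence T = 2π/ω ≈ 7.42 generations.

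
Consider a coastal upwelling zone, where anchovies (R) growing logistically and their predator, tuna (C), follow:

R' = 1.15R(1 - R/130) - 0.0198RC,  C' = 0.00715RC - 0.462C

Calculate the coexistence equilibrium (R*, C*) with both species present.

From dC/dt = 0 with C > 0: 0.00715R* = 0.462, so R* = 64.6.
Substitute into dR/dt = 0: 1.15(1 - 64.6/130) = 0.0198C*.
The bracket is 0.503, giving C* = 0.578/0.0198 = 29.2.

R* ≈ 64.6, C* ≈ 29.2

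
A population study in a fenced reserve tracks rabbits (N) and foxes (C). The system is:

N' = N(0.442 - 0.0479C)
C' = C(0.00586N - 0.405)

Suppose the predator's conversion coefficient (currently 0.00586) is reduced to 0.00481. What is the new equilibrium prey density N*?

At the interior fixed point, setting dC/dt = 0 with C > 0 fixes N* = (predator death rate)/(NC coefficient) — independent of the other coefficients.
With the change, N* = 0.405/0.00481 = 84.2; it rises from 69.1.

N* ≈ 84.2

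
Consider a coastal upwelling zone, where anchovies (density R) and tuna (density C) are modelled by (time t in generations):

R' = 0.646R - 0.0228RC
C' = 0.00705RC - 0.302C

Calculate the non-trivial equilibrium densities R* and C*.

R* ≈ 42.8, C* ≈ 28.3

Set dC/dt = 0 with C > 0: 0.00705R - 0.302 = 0, so R* = 0.302/0.00705 = 42.8.
Set dR/dt = 0 with R > 0: 0.646 - 0.0228C = 0, so C* = 0.646/0.0228 = 28.3.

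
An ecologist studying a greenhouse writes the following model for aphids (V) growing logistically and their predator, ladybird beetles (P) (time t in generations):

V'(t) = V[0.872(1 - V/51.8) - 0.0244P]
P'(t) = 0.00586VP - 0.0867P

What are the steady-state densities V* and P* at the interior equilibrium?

V* ≈ 14.8, P* ≈ 25.5

From dP/dt = 0 with P > 0: 0.00586V* = 0.0867, so V* = 14.8.
Substitute into dV/dt = 0: 0.872(1 - 14.8/51.8) = 0.0244P*.
The bracket is 0.714, giving P* = 0.623/0.0244 = 25.5.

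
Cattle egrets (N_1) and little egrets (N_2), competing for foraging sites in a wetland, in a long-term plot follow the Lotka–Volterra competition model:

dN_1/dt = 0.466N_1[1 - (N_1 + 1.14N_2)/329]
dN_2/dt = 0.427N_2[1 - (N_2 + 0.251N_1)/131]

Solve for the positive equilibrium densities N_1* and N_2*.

Setting both brackets to zero gives the nullclines N_1 + 1.14N_2 = 329 and 0.251N_1 + N_2 = 131.
Substituting N_2 = 131 - 0.251N_1 into the first: N_1(1 - 1.14·0.251) = 329 - 1.14·131.
So N_1* = 180/0.714 = 252, and then N_2* = 131 - 0.251·252 = 67.8.

N_1* ≈ 252, N_2* ≈ 67.8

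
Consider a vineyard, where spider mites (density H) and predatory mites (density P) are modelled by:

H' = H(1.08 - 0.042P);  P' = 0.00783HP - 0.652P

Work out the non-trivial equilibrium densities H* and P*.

H* ≈ 83.3, P* ≈ 25.7

Set dP/dt = 0 with P > 0: 0.00783H - 0.652 = 0, so H* = 0.652/0.00783 = 83.3.
Set dH/dt = 0 with H > 0: 1.08 - 0.042P = 0, so P* = 1.08/0.042 = 25.7.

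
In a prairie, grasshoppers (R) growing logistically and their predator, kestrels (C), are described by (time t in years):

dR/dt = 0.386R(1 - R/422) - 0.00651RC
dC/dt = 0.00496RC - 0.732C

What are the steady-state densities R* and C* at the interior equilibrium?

R* ≈ 148, C* ≈ 38.6

From dC/dt = 0 with C > 0: 0.00496R* = 0.732, so R* = 148.
Substitute into dR/dt = 0: 0.386(1 - 148/422) = 0.00651C*.
The bracket is 0.65, giving C* = 0.251/0.00651 = 38.6.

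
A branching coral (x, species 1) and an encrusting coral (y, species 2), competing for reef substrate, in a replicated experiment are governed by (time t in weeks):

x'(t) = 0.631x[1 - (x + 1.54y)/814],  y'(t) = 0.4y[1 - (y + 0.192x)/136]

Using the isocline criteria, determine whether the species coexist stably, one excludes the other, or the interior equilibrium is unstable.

Compare the nullcline intercepts: K1/α12 = 814/1.54 = 529 > K2 = 136; K2/α21 = 136/0.192 = 708 < K1 = 814.
Since the inequalities point opposite ways, species 1 can invade but species 2 cannot.

species 1 excludes species 2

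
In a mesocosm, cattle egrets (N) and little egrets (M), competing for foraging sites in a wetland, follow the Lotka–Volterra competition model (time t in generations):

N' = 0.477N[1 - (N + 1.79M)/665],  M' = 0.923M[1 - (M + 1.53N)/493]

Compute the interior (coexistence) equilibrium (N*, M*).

N* ≈ 125, M* ≈ 302

Setting both brackets to zero gives the nullclines N + 1.79M = 665 and 1.53N + M = 493.
Substituting M = 493 - 1.53N into the first: N(1 - 1.79·1.53) = 665 - 1.79·493.
So N* = -217/-1.74 = 125, and then M* = 493 - 1.53·125 = 302.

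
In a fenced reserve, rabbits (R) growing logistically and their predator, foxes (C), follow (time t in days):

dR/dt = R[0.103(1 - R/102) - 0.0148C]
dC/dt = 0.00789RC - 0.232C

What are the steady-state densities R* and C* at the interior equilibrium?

From dC/dt = 0 with C > 0: 0.00789R* = 0.232, so R* = 29.4.
Substitute into dR/dt = 0: 0.103(1 - 29.4/102) = 0.0148C*.
The bracket is 0.712, giving C* = 0.0733/0.0148 = 4.95.

R* ≈ 29.4, C* ≈ 4.95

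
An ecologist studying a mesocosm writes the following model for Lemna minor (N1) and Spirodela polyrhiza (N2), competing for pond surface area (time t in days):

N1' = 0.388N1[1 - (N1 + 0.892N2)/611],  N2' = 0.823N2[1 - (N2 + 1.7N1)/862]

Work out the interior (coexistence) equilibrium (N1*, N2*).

N1* ≈ 306, N2* ≈ 342

Setting both brackets to zero gives the nullclines N1 + 0.892N2 = 611 and 1.7N1 + N2 = 862.
Substituting N2 = 862 - 1.7N1 into the first: N1(1 - 0.892·1.7) = 611 - 0.892·862.
So N1* = -158/-0.516 = 306, and then N2* = 862 - 1.7·306 = 342.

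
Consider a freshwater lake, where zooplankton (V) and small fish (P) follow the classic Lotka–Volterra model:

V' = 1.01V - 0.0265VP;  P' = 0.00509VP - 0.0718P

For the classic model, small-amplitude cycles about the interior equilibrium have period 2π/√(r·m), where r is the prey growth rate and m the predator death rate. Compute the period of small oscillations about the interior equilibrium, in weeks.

T ≈ 23.3 weeks

Here r = 1.01 and m = 0.0718, so r·m = 0.0725.
ω = √0.0725 = 0.269 per week, hence T = 2π/ω ≈ 23.3 weeks.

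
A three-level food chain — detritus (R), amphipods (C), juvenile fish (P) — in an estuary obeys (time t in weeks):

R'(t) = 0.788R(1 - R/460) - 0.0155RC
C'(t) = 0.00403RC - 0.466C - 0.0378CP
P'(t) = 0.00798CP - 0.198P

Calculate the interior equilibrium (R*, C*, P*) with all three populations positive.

From dP/dt = 0: 0.00798C* = 0.198, so C* = 24.8.
From dR/dt = 0: 0.788(1 - R*/460) = 0.0155·24.8, giving R* = 460·(1 - 0.488) = 235.
From dC/dt = 0: 0.00403·235 - 0.466 = 0.0378P*, so P* = 0.483/0.0378 = 12.8.

R* ≈ 235, C* ≈ 24.8, P* ≈ 12.8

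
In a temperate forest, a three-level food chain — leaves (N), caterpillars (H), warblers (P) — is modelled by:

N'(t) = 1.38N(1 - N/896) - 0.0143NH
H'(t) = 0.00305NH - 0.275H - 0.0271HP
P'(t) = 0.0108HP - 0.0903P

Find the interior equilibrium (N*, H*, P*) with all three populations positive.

From dP/dt = 0: 0.0108H* = 0.0903, so H* = 8.36.
From dN/dt = 0: 1.38(1 - N*/896) = 0.0143·8.36, giving N* = 896·(1 - 0.0866) = 818.
From dH/dt = 0: 0.00305·818 - 0.275 = 0.0271P*, so P* = 2.22/0.0271 = 82.

N* ≈ 818, H* ≈ 8.36, P* ≈ 82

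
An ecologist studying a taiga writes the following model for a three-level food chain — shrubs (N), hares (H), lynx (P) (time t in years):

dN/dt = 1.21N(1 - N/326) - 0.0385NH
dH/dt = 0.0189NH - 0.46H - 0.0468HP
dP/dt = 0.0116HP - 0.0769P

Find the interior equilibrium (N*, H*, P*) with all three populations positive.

From dP/dt = 0: 0.0116H* = 0.0769, so H* = 6.63.
From dN/dt = 0: 1.21(1 - N*/326) = 0.0385·6.63, giving N* = 326·(1 - 0.211) = 257.
From dH/dt = 0: 0.0189·257 - 0.46 = 0.0468P*, so P* = 4.4/0.0468 = 94.1.

N* ≈ 257, H* ≈ 6.63, P* ≈ 94.1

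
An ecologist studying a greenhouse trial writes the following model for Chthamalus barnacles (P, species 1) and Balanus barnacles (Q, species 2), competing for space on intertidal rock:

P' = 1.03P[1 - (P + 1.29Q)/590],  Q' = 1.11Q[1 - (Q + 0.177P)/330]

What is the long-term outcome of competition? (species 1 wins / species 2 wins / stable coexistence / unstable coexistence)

stable coexistence

Compare the nullcline intercepts: K1/α12 = 590/1.29 = 457 > K2 = 330; K2/α21 = 330/0.177 = 1860 > K1 = 590.
Since both inequalities hold, each species can invade when rare, so the interior equilibrium is stable.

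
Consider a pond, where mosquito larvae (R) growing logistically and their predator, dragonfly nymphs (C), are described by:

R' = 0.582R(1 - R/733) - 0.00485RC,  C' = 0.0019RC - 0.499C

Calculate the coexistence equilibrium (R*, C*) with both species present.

From dC/dt = 0 with C > 0: 0.0019R* = 0.499, so R* = 263.
Substitute into dR/dt = 0: 0.582(1 - 263/733) = 0.00485C*.
The bracket is 0.642, giving C* = 0.373/0.00485 = 77.

R* ≈ 263, C* ≈ 77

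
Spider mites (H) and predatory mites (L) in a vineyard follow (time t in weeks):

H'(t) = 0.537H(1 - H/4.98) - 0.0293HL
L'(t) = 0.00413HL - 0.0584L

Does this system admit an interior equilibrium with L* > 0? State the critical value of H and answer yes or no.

The predator equation gives dL/dt > 0 only when H > 0.0584/0.00413 = 14.1.
Without the predator, H → K = 4.98. Since 4.98 < 14.1, the predator cannot invade.

Threshold H = 14.1; K < 14.1, so no, the predator goes extinct.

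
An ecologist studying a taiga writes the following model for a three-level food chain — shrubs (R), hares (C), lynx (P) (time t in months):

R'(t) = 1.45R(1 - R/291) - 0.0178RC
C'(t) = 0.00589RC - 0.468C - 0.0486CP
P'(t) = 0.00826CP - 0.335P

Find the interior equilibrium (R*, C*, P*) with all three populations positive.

R* ≈ 146, C* ≈ 40.6, P* ≈ 8.08

From dP/dt = 0: 0.00826C* = 0.335, so C* = 40.6.
From dR/dt = 0: 1.45(1 - R*/291) = 0.0178·40.6, giving R* = 291·(1 - 0.498) = 146.
From dC/dt = 0: 0.00589·146 - 0.468 = 0.0486P*, so P* = 0.393/0.0486 = 8.08.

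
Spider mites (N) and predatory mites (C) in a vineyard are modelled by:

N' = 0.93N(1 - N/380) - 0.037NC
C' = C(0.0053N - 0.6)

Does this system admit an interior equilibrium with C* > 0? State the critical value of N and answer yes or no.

The predator equation gives dC/dt > 0 only when N > 0.6/0.0053 = 113.
Without the predator, N → K = 380. Since 380 > 113, the predator can invade and persist.

Threshold N = 113; K > 113, so yes, the predator persists.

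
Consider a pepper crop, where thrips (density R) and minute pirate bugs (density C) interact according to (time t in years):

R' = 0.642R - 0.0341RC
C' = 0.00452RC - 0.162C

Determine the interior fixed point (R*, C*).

Set dC/dt = 0 with C > 0: 0.00452R - 0.162 = 0, so R* = 0.162/0.00452 = 35.8.
Set dR/dt = 0 with R > 0: 0.642 - 0.0341C = 0, so C* = 0.642/0.0341 = 18.8.

R* ≈ 35.8, C* ≈ 18.8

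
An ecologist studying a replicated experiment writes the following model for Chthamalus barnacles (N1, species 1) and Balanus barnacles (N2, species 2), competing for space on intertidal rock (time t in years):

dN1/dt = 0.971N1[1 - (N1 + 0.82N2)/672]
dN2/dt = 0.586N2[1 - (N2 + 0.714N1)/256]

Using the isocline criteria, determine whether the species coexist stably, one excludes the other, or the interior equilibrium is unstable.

species 1 excludes species 2

Compare the nullcline intercepts: K1/α12 = 672/0.82 = 820 > K2 = 256; K2/α21 = 256/0.714 = 359 < K1 = 672.
Since the inequalities point opposite ways, species 1 can invade but species 2 cannot.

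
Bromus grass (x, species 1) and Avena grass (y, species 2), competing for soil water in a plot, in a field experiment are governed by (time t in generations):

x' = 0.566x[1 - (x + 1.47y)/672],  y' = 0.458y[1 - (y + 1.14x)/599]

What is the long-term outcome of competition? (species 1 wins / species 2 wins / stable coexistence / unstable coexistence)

unstable coexistence (outcome depends on initial conditions)

Compare the nullcline intercepts: K1/α12 = 672/1.47 = 457 < K2 = 599; K2/α21 = 599/1.14 = 525 < K1 = 672.
Since both are reversed, neither can invade when rare; the interior point is a saddle.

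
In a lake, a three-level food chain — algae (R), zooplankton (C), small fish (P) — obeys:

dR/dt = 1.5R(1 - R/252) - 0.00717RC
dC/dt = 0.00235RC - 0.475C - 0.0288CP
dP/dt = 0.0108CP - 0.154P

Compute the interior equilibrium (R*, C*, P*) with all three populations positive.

From dP/dt = 0: 0.0108C* = 0.154, so C* = 14.3.
From dR/dt = 0: 1.5(1 - R*/252) = 0.00717·14.3, giving R* = 252·(1 - 0.0682) = 235.
From dC/dt = 0: 0.00235·235 - 0.475 = 0.0288P*, so P* = 0.0768/0.0288 = 2.67.

R* ≈ 235, C* ≈ 14.3, P* ≈ 2.67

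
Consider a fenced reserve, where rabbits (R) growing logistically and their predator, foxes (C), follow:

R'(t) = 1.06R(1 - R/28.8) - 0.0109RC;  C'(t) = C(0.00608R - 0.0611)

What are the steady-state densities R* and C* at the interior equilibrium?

R* ≈ 10, C* ≈ 63.3

From dC/dt = 0 with C > 0: 0.00608R* = 0.0611, so R* = 10.
Substitute into dR/dt = 0: 1.06(1 - 10/28.8) = 0.0109C*.
The bracket is 0.651, giving C* = 0.69/0.0109 = 63.3.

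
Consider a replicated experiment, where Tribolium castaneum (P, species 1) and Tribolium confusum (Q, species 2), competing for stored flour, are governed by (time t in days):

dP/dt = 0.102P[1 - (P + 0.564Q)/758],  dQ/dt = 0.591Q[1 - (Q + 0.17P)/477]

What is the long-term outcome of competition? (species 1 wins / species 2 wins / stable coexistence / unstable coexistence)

Compare the nullcline intercepts: K1/α12 = 758/0.564 = 1340 > K2 = 477; K2/α21 = 477/0.17 = 2810 > K1 = 758.
Since both inequalities hold, each species can invade when rare, so the interior equilibrium is stable.

stable coexistence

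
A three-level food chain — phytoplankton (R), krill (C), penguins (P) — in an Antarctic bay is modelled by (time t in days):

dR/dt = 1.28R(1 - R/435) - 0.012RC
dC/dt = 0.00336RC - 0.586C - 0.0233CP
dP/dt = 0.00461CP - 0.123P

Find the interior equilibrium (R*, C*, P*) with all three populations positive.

R* ≈ 326, C* ≈ 26.7, P* ≈ 21.9

From dP/dt = 0: 0.00461C* = 0.123, so C* = 26.7.
From dR/dt = 0: 1.28(1 - R*/435) = 0.012·26.7, giving R* = 435·(1 - 0.25) = 326.
From dC/dt = 0: 0.00336·326 - 0.586 = 0.0233P*, so P* = 0.51/0.0233 = 21.9.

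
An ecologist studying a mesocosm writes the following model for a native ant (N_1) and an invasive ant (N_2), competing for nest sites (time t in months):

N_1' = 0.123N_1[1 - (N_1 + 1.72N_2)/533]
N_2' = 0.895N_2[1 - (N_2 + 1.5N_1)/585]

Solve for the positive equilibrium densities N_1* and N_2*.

Setting both brackets to zero gives the nullclines N_1 + 1.72N_2 = 533 and 1.5N_1 + N_2 = 585.
Substituting N_2 = 585 - 1.5N_1 into the first: N_1(1 - 1.72·1.5) = 533 - 1.72·585.
So N_1* = -473/-1.58 = 299, and then N_2* = 585 - 1.5·299 = 136.

N_1* ≈ 299, N_2* ≈ 136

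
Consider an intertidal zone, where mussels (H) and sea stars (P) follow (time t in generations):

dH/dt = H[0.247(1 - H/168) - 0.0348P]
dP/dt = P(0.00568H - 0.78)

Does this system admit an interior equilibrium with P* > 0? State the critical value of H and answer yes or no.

Threshold H = 137; K > 137, so yes, the predator persists.

The predator equation gives dP/dt > 0 only when H > 0.78/0.00568 = 137.
Without the predator, H → K = 168. Since 168 > 137, the predator can invade and persist.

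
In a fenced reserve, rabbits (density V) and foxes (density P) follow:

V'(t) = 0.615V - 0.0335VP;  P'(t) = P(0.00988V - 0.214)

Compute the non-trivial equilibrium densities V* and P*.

V* ≈ 21.7, P* ≈ 18.4

Set dP/dt = 0 with P > 0: 0.00988V - 0.214 = 0, so V* = 0.214/0.00988 = 21.7.
Set dV/dt = 0 with V > 0: 0.615 - 0.0335P = 0, so P* = 0.615/0.0335 = 18.4.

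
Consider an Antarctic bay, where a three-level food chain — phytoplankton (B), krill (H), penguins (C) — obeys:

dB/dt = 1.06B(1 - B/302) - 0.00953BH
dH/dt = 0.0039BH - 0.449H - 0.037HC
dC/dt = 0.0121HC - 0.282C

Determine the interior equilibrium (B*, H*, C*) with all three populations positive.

From dC/dt = 0: 0.0121H* = 0.282, so H* = 23.3.
From dB/dt = 0: 1.06(1 - B*/302) = 0.00953·23.3, giving B* = 302·(1 - 0.21) = 239.
From dH/dt = 0: 0.0039·239 - 0.449 = 0.037C*, so C* = 0.482/0.037 = 13.

B* ≈ 239, H* ≈ 23.3, C* ≈ 13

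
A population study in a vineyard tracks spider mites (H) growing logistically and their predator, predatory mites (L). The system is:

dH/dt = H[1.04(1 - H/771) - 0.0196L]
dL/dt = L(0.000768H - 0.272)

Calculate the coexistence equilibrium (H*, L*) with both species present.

H* ≈ 354, L* ≈ 28.7

From dL/dt = 0 with L > 0: 0.000768H* = 0.272, so H* = 354.
Substitute into dH/dt = 0: 1.04(1 - 354/771) = 0.0196L*.
The bracket is 0.541, giving L* = 0.562/0.0196 = 28.7.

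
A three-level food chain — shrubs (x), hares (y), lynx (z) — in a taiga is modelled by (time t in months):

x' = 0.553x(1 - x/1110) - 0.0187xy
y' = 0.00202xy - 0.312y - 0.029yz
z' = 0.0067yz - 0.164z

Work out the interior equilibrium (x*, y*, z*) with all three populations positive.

x* ≈ 191, y* ≈ 24.5, z* ≈ 2.56

From dz/dt = 0: 0.0067y* = 0.164, so y* = 24.5.
From dx/dt = 0: 0.553(1 - x*/1110) = 0.0187·24.5, giving x* = 1110·(1 - 0.828) = 191.
From dy/dt = 0: 0.00202·191 - 0.312 = 0.029z*, so z* = 0.0743/0.029 = 2.56.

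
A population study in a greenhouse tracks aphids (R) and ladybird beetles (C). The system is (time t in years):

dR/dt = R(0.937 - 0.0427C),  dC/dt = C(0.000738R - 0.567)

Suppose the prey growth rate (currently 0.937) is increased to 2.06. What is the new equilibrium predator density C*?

C* ≈ 48.2

At the interior fixed point, setting dR/dt = 0 with R > 0 fixes C* = (prey growth rate)/(RC coefficient) — independent of the other coefficients.
With the change, C* = 2.06/0.0427 = 48.2; it rises from 21.9.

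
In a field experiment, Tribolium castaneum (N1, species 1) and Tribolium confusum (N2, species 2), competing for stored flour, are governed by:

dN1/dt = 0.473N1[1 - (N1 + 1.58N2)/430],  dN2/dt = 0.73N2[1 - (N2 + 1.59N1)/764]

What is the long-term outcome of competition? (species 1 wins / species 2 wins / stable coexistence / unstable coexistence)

Compare the nullcline intercepts: K1/α12 = 430/1.58 = 272 < K2 = 764; K2/α21 = 764/1.59 = 481 > K1 = 430.
Since the inequalities point opposite ways, species 2 can invade but species 1 cannot.

species 2 excludes species 1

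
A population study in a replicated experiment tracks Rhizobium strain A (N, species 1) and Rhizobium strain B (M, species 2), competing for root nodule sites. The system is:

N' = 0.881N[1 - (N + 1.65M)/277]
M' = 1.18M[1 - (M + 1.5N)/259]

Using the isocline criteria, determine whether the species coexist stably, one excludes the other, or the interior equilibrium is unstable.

unstable coexistence (outcome depends on initial conditions)

Compare the nullcline intercepts: K1/α12 = 277/1.65 = 168 < K2 = 259; K2/α21 = 259/1.5 = 173 < K1 = 277.
Since both are reversed, neither can invade when rare; the interior point is a saddle.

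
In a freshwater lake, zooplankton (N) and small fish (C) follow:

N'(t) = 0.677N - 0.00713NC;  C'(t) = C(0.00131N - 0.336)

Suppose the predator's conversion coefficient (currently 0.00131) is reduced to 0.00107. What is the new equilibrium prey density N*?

N* ≈ 314

At the interior fixed point, setting dC/dt = 0 with C > 0 fixes N* = (predator death rate)/(NC coefficient) — independent of the other coefficients.
With the change, N* = 0.336/0.00107 = 314; it rises from 256.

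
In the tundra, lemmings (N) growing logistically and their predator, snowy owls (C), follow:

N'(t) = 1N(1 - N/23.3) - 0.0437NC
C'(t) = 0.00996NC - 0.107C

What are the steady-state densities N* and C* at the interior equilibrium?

N* ≈ 10.7, C* ≈ 12.3

From dC/dt = 0 with C > 0: 0.00996N* = 0.107, so N* = 10.7.
Substitute into dN/dt = 0: 1(1 - 10.7/23.3) = 0.0437C*.
The bracket is 0.539, giving C* = 0.539/0.0437 = 12.3.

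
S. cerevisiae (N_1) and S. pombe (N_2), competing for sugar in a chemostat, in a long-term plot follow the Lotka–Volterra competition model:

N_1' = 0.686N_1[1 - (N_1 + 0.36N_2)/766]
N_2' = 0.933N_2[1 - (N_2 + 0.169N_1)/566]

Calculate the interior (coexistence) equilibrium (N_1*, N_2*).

N_1* ≈ 599, N_2* ≈ 465

Setting both brackets to zero gives the nullclines N_1 + 0.36N_2 = 766 and 0.169N_1 + N_2 = 566.
Substituting N_2 = 566 - 0.169N_1 into the first: N_1(1 - 0.36·0.169) = 766 - 0.36·566.
So N_1* = 562/0.939 = 599, and then N_2* = 566 - 0.169·599 = 465.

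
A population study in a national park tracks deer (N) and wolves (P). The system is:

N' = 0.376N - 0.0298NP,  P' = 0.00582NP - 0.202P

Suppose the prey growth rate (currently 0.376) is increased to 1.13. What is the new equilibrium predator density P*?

At the interior fixed point, setting dN/dt = 0 with N > 0 fixes P* = (prey growth rate)/(NP coefficient) — independent of the other coefficients.
With the change, P* = 1.13/0.0298 = 37.9; it rises from 12.6.

P* ≈ 37.9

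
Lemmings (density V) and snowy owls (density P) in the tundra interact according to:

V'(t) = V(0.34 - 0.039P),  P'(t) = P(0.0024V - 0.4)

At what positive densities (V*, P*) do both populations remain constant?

Set dP/dt = 0 with P > 0: 0.0024V - 0.4 = 0, so V* = 0.4/0.0024 = 167.
Set dV/dt = 0 with V > 0: 0.34 - 0.039P = 0, so P* = 0.34/0.039 = 8.72.

V* ≈ 167, P* ≈ 8.72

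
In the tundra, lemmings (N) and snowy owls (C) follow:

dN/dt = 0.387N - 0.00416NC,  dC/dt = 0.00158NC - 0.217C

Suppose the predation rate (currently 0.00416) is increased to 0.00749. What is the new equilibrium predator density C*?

C* ≈ 51.7

At the interior fixed point, setting dN/dt = 0 with N > 0 fixes C* = (prey growth rate)/(NC coefficient) — independent of the other coefficients.
With the change, C* = 0.387/0.00749 = 51.7; it falls from 93.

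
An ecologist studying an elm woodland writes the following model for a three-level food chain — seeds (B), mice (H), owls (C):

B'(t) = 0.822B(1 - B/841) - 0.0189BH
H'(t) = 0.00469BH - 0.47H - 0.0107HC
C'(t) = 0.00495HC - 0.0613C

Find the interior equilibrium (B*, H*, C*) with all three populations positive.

B* ≈ 602, H* ≈ 12.4, C* ≈ 220

From dC/dt = 0: 0.00495H* = 0.0613, so H* = 12.4.
From dB/dt = 0: 0.822(1 - B*/841) = 0.0189·12.4, giving B* = 841·(1 - 0.285) = 602.
From dH/dt = 0: 0.00469·602 - 0.47 = 0.0107C*, so C* = 2.35/0.0107 = 220.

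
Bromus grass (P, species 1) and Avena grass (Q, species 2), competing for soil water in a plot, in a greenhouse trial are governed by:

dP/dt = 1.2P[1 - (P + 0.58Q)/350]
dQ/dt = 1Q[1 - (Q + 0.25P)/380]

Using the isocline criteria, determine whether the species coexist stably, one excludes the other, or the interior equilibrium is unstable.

Compare the nullcline intercepts: K1/α12 = 350/0.58 = 603 > K2 = 380; K2/α21 = 380/0.25 = 1520 > K1 = 350.
Since both inequalities hold, each species can invade when rare, so the interior equilibrium is stable.

stable coexistence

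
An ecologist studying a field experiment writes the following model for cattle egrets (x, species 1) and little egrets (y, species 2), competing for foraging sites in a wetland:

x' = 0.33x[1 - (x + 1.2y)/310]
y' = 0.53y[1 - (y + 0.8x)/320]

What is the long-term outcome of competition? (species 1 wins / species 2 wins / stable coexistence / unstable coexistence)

species 2 excludes species 1

Compare the nullcline intercepts: K1/α12 = 310/1.2 = 258 < K2 = 320; K2/α21 = 320/0.8 = 400 > K1 = 310.
Since the inequalities point opposite ways, species 2 can invade but species 1 cannot.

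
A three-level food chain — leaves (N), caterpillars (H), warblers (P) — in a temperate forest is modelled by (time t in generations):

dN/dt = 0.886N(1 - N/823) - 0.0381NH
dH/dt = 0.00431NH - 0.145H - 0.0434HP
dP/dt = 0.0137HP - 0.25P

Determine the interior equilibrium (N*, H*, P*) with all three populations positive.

From dP/dt = 0: 0.0137H* = 0.25, so H* = 18.2.
From dN/dt = 0: 0.886(1 - N*/823) = 0.0381·18.2, giving N* = 823·(1 - 0.785) = 177.
From dH/dt = 0: 0.00431·177 - 0.145 = 0.0434P*, so P* = 0.619/0.0434 = 14.3.

N* ≈ 177, H* ≈ 18.2, P* ≈ 14.3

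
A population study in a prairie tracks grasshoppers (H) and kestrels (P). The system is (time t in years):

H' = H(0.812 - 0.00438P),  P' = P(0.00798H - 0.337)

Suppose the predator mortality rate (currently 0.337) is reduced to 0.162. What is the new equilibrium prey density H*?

At the interior fixed point, setting dP/dt = 0 with P > 0 fixes H* = (predator death rate)/(HP coefficient) — independent of the other coefficients.
With the change, H* = 0.162/0.00798 = 20.3; it falls from 42.2.

H* ≈ 20.3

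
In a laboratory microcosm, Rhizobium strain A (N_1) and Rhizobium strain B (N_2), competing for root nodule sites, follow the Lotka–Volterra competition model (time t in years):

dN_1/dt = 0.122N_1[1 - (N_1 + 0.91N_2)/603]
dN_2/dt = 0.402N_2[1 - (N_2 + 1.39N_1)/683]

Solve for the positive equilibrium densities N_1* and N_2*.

N_1* ≈ 70, N_2* ≈ 586

Setting both brackets to zero gives the nullclines N_1 + 0.91N_2 = 603 and 1.39N_1 + N_2 = 683.
Substituting N_2 = 683 - 1.39N_1 into the first: N_1(1 - 0.91·1.39) = 603 - 0.91·683.
So N_1* = -18.5/-0.265 = 70, and then N_2* = 683 - 1.39·70 = 586.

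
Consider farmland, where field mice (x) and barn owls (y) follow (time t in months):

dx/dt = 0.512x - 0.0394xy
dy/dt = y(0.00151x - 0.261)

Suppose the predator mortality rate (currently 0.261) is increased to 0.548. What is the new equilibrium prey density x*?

x* ≈ 363

At the interior fixed point, setting dy/dt = 0 with y > 0 fixes x* = (predator death rate)/(xy coefficient) — independent of the other coefficients.
With the change, x* = 0.548/0.00151 = 363; it rises from 173.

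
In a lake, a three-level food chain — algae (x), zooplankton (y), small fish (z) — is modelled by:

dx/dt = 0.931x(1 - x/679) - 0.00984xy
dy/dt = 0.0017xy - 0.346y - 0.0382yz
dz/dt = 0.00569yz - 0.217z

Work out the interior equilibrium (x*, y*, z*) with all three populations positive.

From dz/dt = 0: 0.00569y* = 0.217, so y* = 38.1.
From dx/dt = 0: 0.931(1 - x*/679) = 0.00984·38.1, giving x* = 679·(1 - 0.403) = 405.
From dy/dt = 0: 0.0017·405 - 0.346 = 0.0382z*, so z* = 0.343/0.0382 = 8.98.

x* ≈ 405, y* ≈ 38.1, z* ≈ 8.98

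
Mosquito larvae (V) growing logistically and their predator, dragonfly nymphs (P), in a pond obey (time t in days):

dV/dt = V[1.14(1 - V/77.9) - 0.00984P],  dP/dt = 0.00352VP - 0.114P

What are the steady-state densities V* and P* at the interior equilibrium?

V* ≈ 32.4, P* ≈ 67.7

From dP/dt = 0 with P > 0: 0.00352V* = 0.114, so V* = 32.4.
Substitute into dV/dt = 0: 1.14(1 - 32.4/77.9) = 0.00984P*.
The bracket is 0.584, giving P* = 0.666/0.00984 = 67.7.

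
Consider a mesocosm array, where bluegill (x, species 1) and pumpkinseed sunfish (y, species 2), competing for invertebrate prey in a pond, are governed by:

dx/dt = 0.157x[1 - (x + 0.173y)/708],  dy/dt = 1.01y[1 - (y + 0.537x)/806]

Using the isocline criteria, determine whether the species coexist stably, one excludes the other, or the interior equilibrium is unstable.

Compare the nullcline intercepts: K1/α12 = 708/0.173 = 4090 > K2 = 806; K2/α21 = 806/0.537 = 1500 > K1 = 708.
Since both inequalities hold, each species can invade when rare, so the interior equilibrium is stable.

stable coexistence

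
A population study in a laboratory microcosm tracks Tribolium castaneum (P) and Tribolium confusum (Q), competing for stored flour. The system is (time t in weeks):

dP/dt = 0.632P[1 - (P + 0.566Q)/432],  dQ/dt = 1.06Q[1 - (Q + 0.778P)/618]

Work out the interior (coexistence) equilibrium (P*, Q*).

P* ≈ 147, Q* ≈ 504

Setting both brackets to zero gives the nullclines P + 0.566Q = 432 and 0.778P + Q = 618.
Substituting Q = 618 - 0.778P into the first: P(1 - 0.566·0.778) = 432 - 0.566·618.
So P* = 82.2/0.56 = 147, and then Q* = 618 - 0.778·147 = 504.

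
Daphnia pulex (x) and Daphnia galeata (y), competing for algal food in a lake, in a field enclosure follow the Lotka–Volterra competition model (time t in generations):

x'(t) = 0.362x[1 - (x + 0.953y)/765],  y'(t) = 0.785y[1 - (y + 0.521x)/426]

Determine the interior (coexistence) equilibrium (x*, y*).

x* ≈ 713, y* ≈ 54.5

Setting both brackets to zero gives the nullclines x + 0.953y = 765 and 0.521x + y = 426.
Substituting y = 426 - 0.521x into the first: x(1 - 0.953·0.521) = 765 - 0.953·426.
So x* = 359/0.503 = 713, and then y* = 426 - 0.521·713 = 54.5.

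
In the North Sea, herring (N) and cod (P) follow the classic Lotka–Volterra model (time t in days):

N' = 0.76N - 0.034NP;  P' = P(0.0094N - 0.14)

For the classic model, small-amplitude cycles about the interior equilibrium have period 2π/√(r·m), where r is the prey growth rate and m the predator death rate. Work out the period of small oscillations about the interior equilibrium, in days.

T ≈ 19.3 days

Here r = 0.76 and m = 0.14, so r·m = 0.106.
ω = √0.106 = 0.326 per day, hence T = 2π/ω ≈ 19.3 days.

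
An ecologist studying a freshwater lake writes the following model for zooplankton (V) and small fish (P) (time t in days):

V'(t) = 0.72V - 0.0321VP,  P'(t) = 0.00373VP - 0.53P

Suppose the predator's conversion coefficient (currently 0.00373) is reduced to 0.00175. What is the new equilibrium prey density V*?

V* ≈ 303

At the interior fixed point, setting dP/dt = 0 with P > 0 fixes V* = (predator death rate)/(VP coefficient) — independent of the other coefficients.
With the change, V* = 0.53/0.00175 = 303; it rises from 142.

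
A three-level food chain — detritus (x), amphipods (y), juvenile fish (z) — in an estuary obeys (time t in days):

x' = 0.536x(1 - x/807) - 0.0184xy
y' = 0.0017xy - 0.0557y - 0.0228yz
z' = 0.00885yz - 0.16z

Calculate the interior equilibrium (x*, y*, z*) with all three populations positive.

From dz/dt = 0: 0.00885y* = 0.16, so y* = 18.1.
From dx/dt = 0: 0.536(1 - x*/807) = 0.0184·18.1, giving x* = 807·(1 - 0.621) = 306.
From dy/dt = 0: 0.0017·306 - 0.0557 = 0.0228z*, so z* = 0.465/0.0228 = 20.4.

x* ≈ 306, y* ≈ 18.1, z* ≈ 20.4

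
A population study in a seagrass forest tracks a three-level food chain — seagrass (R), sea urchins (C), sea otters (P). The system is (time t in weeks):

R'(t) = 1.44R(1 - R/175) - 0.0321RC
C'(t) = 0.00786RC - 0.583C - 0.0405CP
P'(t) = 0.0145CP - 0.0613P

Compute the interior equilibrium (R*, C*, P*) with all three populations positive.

From dP/dt = 0: 0.0145C* = 0.0613, so C* = 4.23.
From dR/dt = 0: 1.44(1 - R*/175) = 0.0321·4.23, giving R* = 175·(1 - 0.0942) = 159.
From dC/dt = 0: 0.00786·159 - 0.583 = 0.0405P*, so P* = 0.663/0.0405 = 16.4.

R* ≈ 159, C* ≈ 4.23, P* ≈ 16.4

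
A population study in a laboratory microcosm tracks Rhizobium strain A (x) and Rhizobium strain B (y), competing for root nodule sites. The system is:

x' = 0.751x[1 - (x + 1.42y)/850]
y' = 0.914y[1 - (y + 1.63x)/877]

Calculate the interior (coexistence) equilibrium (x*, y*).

Setting both brackets to zero gives the nullclines x + 1.42y = 850 and 1.63x + y = 877.
Substituting y = 877 - 1.63x into the first: x(1 - 1.42·1.63) = 850 - 1.42·877.
So x* = -395/-1.31 = 301, and then y* = 877 - 1.63·301 = 387.

x* ≈ 301, y* ≈ 387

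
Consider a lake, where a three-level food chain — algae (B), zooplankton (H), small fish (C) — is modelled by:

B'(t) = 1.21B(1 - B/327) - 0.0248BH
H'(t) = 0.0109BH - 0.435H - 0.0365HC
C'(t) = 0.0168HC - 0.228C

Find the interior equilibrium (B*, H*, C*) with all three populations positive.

From dC/dt = 0: 0.0168H* = 0.228, so H* = 13.6.
From dB/dt = 0: 1.21(1 - B*/327) = 0.0248·13.6, giving B* = 327·(1 - 0.278) = 236.
From dH/dt = 0: 0.0109·236 - 0.435 = 0.0365C*, so C* = 2.14/0.0365 = 58.6.

B* ≈ 236, H* ≈ 13.6, C* ≈ 58.6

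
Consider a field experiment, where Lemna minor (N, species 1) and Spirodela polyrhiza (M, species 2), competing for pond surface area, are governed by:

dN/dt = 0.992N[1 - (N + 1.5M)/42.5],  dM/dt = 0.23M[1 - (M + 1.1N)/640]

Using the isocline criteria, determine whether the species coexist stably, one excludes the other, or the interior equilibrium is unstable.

Compare the nullcline intercepts: K1/α12 = 42.5/1.5 = 28.3 < K2 = 640; K2/α21 = 640/1.1 = 582 > K1 = 42.5.
Since the inequalities point opposite ways, species 2 can invade but species 1 cannot.

species 2 excludes species 1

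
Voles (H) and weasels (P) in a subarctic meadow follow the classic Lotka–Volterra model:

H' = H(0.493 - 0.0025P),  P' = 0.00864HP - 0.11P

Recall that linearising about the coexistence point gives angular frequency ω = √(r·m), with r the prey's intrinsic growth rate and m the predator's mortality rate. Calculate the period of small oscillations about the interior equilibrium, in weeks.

T ≈ 27 weeks

Here r = 0.493 and m = 0.11, so r·m = 0.0542.
ω = √0.0542 = 0.233 per week, hence T = 2π/ω ≈ 27 weeks.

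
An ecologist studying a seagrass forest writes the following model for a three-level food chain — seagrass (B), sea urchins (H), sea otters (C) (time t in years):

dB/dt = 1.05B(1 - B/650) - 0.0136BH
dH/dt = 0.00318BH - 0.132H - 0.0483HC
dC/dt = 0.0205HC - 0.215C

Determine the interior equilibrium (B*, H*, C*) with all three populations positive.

From dC/dt = 0: 0.0205H* = 0.215, so H* = 10.5.
From dB/dt = 0: 1.05(1 - B*/650) = 0.0136·10.5, giving B* = 650·(1 - 0.136) = 562.
From dH/dt = 0: 0.00318·562 - 0.132 = 0.0483C*, so C* = 1.65/0.0483 = 34.2.

B* ≈ 562, H* ≈ 10.5, C* ≈ 34.2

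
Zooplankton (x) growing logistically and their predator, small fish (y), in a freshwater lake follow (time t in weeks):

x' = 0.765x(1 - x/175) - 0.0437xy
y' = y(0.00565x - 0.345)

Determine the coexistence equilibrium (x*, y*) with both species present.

From dy/dt = 0 with y > 0: 0.00565x* = 0.345, so x* = 61.1.
Substitute into dx/dt = 0: 0.765(1 - 61.1/175) = 0.0437y*.
The bracket is 0.651, giving y* = 0.498/0.0437 = 11.4.

x* ≈ 61.1, y* ≈ 11.4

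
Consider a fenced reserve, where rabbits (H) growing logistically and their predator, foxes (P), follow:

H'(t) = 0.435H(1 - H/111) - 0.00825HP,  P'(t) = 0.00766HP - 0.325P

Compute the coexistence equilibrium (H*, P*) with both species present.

From dP/dt = 0 with P > 0: 0.00766H* = 0.325, so H* = 42.4.
Substitute into dH/dt = 0: 0.435(1 - 42.4/111) = 0.00825P*.
The bracket is 0.618, giving P* = 0.269/0.00825 = 32.6.

H* ≈ 42.4, P* ≈ 32.6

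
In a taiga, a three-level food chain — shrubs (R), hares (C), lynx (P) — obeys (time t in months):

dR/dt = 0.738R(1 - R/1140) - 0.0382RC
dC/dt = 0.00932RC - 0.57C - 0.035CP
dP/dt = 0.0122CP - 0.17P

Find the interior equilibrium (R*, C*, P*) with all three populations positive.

From dP/dt = 0: 0.0122C* = 0.17, so C* = 13.9.
From dR/dt = 0: 0.738(1 - R*/1140) = 0.0382·13.9, giving R* = 1140·(1 - 0.721) = 318.
From dC/dt = 0: 0.00932·318 - 0.57 = 0.035P*, so P* = 2.39/0.035 = 68.3.

R* ≈ 318, C* ≈ 13.9, P* ≈ 68.3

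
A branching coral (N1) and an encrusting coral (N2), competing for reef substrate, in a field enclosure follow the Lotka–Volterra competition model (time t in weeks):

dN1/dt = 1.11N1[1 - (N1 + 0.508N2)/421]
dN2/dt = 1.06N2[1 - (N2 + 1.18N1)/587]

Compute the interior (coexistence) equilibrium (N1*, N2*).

N1* ≈ 307, N2* ≈ 225

Setting both brackets to zero gives the nullclines N1 + 0.508N2 = 421 and 1.18N1 + N2 = 587.
Substituting N2 = 587 - 1.18N1 into the first: N1(1 - 0.508·1.18) = 421 - 0.508·587.
So N1* = 123/0.401 = 307, and then N2* = 587 - 1.18·307 = 225.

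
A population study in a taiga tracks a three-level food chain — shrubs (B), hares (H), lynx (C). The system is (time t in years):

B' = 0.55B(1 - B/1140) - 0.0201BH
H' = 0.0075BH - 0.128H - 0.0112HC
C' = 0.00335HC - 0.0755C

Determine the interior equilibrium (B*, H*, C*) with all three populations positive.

B* ≈ 201, H* ≈ 22.5, C* ≈ 123

From dC/dt = 0: 0.00335H* = 0.0755, so H* = 22.5.
From dB/dt = 0: 0.55(1 - B*/1140) = 0.0201·22.5, giving B* = 1140·(1 - 0.824) = 201.
From dH/dt = 0: 0.0075·201 - 0.128 = 0.0112C*, so C* = 1.38/0.0112 = 123.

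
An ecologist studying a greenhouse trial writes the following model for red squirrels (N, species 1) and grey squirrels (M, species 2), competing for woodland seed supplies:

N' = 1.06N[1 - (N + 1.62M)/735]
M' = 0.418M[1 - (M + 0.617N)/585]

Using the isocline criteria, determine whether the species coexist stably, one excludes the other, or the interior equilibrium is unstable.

species 2 excludes species 1

Compare the nullcline intercepts: K1/α12 = 735/1.62 = 454 < K2 = 585; K2/α21 = 585/0.617 = 948 > K1 = 735.
Since the inequalities point opposite ways, species 2 can invade but species 1 cannot.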